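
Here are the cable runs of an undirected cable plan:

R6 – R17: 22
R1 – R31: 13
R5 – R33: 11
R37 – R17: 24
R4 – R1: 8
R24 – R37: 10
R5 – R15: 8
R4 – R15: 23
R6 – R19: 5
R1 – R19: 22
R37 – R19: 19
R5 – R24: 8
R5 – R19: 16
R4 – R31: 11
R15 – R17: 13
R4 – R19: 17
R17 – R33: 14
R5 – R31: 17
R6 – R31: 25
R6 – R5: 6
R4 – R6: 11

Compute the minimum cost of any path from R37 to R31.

Shortest distances from R37:
R37: 0
R24: 10  (via R37)
R5: 18  (via R24)
R19: 19  (via R37)
R17: 24  (via R37)
R6: 24  (via R5)
R15: 26  (via R5)
R33: 29  (via R5)
R4: 35  (via R6)
R31: 35  (via R5)
Shortest route: R37 → R24 → R5 → R31 = 35.

35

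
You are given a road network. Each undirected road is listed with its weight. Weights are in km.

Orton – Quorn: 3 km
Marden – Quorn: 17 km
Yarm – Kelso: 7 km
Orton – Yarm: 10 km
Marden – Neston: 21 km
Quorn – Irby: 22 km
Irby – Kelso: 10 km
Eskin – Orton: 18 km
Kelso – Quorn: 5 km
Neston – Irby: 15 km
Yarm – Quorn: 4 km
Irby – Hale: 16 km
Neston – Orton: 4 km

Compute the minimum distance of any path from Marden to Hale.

48 km

Compare a few routes:
Marden → Quorn → Kelso → Irby → Hale: 17+5+10+16 = 48
Marden → Neston → Irby → Hale: 21+15+16 = 52
Marden → Quorn → Yarm → Kelso → Irby → Hale: 17+4+7+10+16 = 54
The minimum is 48 km via Marden → Quorn → Kelso → Irby → Hale.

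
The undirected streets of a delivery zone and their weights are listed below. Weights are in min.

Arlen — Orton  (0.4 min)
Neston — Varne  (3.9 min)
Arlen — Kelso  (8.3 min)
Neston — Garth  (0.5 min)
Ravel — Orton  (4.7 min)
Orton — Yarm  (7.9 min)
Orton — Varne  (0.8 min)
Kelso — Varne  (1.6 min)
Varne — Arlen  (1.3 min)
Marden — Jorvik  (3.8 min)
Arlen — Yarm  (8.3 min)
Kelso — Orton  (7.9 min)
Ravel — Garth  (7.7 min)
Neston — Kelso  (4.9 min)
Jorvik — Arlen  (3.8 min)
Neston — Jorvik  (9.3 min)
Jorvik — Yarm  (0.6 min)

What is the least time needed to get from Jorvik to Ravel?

8.9 min

Settle nodes by increasing distance from Jorvik:
Jorvik: 0
Yarm: 0.6  (via Jorvik)
Arlen: 3.8  (via Jorvik)
Marden: 3.8  (via Jorvik)
Orton: 4.2  (via Arlen)
Varne: 5  (via Orton)
Kelso: 6.6  (via Varne)
Ravel: 8.9  (via Orton)
Shortest route: Jorvik–Arlen–Orton–Ravel = 8.9 min.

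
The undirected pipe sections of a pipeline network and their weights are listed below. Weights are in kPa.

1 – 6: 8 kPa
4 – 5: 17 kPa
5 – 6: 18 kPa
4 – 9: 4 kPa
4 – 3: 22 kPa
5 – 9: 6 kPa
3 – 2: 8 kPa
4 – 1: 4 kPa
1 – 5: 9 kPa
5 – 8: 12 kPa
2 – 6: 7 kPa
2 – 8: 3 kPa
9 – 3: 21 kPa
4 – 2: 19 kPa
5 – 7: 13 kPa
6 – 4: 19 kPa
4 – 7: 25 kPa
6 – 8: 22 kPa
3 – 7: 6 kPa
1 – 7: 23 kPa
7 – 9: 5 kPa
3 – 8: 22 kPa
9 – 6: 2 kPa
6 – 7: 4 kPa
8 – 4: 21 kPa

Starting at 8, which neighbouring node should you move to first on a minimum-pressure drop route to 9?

Enumerating some paths:
8 - 2 - 6 - 9: 3+7+2 = 12
8 - 5 - 9: 12+6 = 18
8 - 2 - 6 - 7 - 9: 3+7+4+5 = 19
The minimum is 12 kPa via 8 - 2 - 6 - 9.
So from 8 the first move is to 2.

2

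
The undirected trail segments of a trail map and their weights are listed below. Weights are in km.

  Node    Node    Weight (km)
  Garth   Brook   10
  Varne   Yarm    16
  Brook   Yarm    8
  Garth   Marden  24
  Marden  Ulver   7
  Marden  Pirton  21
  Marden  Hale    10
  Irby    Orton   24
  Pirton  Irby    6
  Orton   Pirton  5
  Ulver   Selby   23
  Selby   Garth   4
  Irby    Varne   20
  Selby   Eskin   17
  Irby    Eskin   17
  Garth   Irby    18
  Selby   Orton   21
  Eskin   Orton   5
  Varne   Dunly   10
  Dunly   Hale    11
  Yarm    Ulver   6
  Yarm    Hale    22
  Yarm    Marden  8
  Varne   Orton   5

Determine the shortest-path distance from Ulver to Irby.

Compare a few routes:
Ulver - Marden - Pirton - Irby: 7+21+6 = 34
Ulver - Yarm - Varne - Orton - Pirton - Irby: 6+16+5+5+6 = 38
Ulver - Yarm - Marden - Pirton - Irby: 6+8+21+6 = 41
The minimum is 34 km via Ulver - Marden - Pirton - Irby.

34 km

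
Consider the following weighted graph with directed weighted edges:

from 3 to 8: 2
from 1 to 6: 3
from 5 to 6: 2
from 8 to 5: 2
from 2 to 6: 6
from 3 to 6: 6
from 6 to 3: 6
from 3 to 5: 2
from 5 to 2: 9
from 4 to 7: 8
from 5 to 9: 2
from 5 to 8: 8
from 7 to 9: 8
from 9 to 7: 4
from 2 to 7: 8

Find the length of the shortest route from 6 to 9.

10

Shortest distances from 6:
6: 0
3: 6  (via 6)
5: 8  (via 3)
8: 8  (via 3)
9: 10  (via 5)
Shortest route: 6 → 3 → 5 → 9 = 10.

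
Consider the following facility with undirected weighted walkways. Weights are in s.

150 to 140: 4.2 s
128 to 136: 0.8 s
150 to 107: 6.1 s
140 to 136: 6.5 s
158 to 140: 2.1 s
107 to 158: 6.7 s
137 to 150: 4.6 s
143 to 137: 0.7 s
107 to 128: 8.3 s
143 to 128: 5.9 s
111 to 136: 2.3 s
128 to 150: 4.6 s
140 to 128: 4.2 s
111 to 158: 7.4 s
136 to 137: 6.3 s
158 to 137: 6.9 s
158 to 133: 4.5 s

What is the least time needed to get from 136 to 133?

11.6 s

Settle nodes by increasing distance from 136:
136: 0
128: 0.8  (via 136)
111: 2.3  (via 136)
140: 5  (via 128)
150: 5.4  (via 128)
137: 6.3  (via 136)
143: 6.7  (via 128)
158: 7.1  (via 140)
107: 9.1  (via 128)
133: 11.6  (via 158)
Shortest route: 136–128–140–158–133 = 11.6 s.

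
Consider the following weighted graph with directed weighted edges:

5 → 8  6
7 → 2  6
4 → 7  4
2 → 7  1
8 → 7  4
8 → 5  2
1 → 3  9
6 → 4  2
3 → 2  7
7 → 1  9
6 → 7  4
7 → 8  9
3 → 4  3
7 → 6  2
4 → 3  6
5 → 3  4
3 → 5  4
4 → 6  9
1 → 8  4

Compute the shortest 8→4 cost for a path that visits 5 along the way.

9

Best 8 to 5: 8 → 5 costing 2
Shortest 5→4: 5 → 3 → 4 = 7
Total via 5: 2 + 7 = 9.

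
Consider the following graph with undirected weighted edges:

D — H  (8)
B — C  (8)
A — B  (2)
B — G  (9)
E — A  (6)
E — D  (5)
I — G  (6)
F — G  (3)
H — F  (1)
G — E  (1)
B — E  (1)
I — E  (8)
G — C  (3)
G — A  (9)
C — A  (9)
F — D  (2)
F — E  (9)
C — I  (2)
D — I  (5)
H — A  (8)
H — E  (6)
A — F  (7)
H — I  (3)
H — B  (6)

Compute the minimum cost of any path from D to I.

Settle nodes by increasing distance from D:
D: 0
F: 2  (via D)
H: 3  (via F)
E: 5  (via D)
G: 5  (via F)
I: 5  (via D)
Shortest route: D → I = 5.

5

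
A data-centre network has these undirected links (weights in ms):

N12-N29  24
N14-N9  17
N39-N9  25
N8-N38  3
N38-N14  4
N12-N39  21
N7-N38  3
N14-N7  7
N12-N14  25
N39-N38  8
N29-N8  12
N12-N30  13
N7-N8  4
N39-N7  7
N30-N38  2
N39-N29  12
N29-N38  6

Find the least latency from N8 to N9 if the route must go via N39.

Best N8 to N39: N8–N38–N39 costing 11
Shortest N39→N9: N39–N9 = 25
Total via N39: 11 + 25 = 36 ms.

36 ms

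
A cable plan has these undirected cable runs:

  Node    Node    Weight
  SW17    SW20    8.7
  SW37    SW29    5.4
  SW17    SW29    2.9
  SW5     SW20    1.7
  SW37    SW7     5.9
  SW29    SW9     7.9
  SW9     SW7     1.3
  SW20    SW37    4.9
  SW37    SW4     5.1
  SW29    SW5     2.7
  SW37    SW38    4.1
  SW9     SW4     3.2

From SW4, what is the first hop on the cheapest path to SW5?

SW37

Candidate routes:
SW4–SW9–SW29–SW5: 3.2+7.9+2.7 = 13.8
SW4–SW37–SW20–SW5: 5.1+4.9+1.7 = 11.7
SW4–SW9–SW7–SW37–SW20–SW5: 3.2+1.3+5.9+4.9+1.7 = 17
SW4–SW37–SW29–SW5: 5.1+5.4+2.7 = 13.2
The minimum is 11.7 via SW4–SW37–SW20–SW5.
So from SW4 the first move is to SW37.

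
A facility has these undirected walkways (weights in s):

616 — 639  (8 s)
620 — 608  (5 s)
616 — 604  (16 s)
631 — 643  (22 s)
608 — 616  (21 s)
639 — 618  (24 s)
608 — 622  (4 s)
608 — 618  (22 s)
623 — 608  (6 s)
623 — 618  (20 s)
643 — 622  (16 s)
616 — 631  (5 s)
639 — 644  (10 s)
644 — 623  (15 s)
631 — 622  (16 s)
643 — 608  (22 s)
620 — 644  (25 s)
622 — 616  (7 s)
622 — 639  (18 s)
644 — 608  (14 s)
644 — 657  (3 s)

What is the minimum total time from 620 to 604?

Settle nodes by increasing distance from 620:
620: 0
608: 5  (via 620)
622: 9  (via 608)
623: 11  (via 608)
616: 16  (via 622)
644: 19  (via 608)
631: 21  (via 616)
657: 22  (via 644)
639: 24  (via 616)
643: 25  (via 622)
618: 27  (via 608)
604: 32  (via 616)
Shortest route: 620–608–622–616–604 = 32 s.

32 s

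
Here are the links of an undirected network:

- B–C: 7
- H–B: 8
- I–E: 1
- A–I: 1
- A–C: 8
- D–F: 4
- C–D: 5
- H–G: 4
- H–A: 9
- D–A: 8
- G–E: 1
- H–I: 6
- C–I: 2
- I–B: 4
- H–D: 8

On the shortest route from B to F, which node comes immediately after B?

I

Candidate routes:
B → I → A → D → F: 4+1+8+4 = 17
B → C → D → F: 7+5+4 = 16
B → I → C → D → F: 4+2+5+4 = 15
B → H → D → F: 8+8+4 = 20
The minimum is 15 via B → I → C → D → F.
So from B the first move is to I.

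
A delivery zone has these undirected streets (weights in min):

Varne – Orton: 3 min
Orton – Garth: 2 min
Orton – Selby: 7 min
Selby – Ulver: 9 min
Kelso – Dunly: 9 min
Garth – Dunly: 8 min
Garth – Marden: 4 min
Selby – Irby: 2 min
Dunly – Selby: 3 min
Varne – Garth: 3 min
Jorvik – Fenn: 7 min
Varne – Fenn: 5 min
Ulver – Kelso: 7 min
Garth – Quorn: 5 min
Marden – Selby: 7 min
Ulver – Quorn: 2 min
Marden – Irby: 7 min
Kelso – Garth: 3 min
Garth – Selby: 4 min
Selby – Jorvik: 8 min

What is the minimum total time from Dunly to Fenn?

15 min

Compare a few routes:
Dunly–Garth–Varne–Fenn: 8+3+5 = 16
Dunly–Selby–Garth–Varne–Fenn: 3+4+3+5 = 15
Cheapest is Dunly–Selby–Garth–Varne–Fenn at 15 min.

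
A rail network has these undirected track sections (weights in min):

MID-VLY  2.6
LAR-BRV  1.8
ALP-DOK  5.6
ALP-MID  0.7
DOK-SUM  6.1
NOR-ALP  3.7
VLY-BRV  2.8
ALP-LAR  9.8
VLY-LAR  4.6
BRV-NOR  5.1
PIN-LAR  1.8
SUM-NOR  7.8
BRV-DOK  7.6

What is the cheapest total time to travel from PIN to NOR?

8.7 min

Shortest distances from PIN:
PIN: 0
LAR: 1.8  (via PIN)
BRV: 3.6  (via LAR)
VLY: 6.4  (via LAR)
NOR: 8.7  (via BRV)
Shortest route: PIN–LAR–BRV–NOR = 8.7 min.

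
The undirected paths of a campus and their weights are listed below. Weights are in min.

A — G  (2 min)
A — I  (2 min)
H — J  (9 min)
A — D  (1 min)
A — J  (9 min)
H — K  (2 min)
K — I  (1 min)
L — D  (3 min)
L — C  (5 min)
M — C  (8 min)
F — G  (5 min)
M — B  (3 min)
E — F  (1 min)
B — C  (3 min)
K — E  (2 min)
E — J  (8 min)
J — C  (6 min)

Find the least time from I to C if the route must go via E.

Shortest I→E: I–K–E = 3
Shortest E→C: E–J–C = 14
Total via E: 3 + 14 = 17 min.

17 min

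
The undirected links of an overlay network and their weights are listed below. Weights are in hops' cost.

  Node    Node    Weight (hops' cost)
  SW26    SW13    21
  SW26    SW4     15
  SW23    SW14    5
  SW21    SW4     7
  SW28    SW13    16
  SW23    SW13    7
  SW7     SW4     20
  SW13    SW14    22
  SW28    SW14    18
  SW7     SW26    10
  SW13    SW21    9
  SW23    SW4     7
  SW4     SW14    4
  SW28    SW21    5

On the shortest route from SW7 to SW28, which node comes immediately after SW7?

Compare a few routes:
SW7 → SW26 → SW4 → SW21 → SW28: 10+15+7+5 = 37
SW7 → SW4 → SW21 → SW28: 20+7+5 = 32
SW7 → SW4 → SW14 → SW28: 20+4+18 = 42
Cheapest is SW7 → SW4 → SW21 → SW28 at 32 hops' cost.
So from SW7 the first move is to SW4.

SW4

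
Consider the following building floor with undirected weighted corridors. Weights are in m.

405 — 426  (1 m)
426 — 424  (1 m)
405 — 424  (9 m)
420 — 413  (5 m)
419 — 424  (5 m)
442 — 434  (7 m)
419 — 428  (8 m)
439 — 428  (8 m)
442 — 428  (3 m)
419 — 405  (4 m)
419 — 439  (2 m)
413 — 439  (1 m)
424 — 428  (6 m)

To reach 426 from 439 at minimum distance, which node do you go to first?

Compare a few routes:
439–419–424–426: 2+5+1 = 8
439–419–405–426: 2+4+1 = 7
Cheapest is 439–419–405–426 at 7 m.
So from 439 the first move is to 419.

419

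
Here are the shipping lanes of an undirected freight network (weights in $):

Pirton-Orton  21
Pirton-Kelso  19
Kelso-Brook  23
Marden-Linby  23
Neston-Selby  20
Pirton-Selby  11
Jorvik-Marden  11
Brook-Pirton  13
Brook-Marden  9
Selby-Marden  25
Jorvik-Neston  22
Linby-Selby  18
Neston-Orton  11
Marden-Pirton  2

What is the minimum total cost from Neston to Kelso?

$50

Candidate routes:
Neston → Orton → Pirton → Kelso: 11+21+19 = 51
Neston → Jorvik → Marden → Pirton → Kelso: 22+11+2+19 = 54
Neston → Selby → Pirton → Kelso: 20+11+19 = 50
Neston → Jorvik → Marden → Brook → Kelso: 22+11+9+23 = 65
The minimum is $50 via Neston → Selby → Pirton → Kelso.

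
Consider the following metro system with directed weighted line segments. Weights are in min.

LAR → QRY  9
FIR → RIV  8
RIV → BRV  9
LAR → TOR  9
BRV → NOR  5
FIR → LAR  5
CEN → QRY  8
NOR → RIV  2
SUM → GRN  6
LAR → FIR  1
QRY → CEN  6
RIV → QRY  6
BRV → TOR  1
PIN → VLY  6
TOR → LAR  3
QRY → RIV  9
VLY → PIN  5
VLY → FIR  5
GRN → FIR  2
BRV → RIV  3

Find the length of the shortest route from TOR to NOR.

26 min

Enumerating some paths:
TOR → LAR → QRY → RIV → BRV → NOR: 3+9+9+9+5 = 35
TOR → LAR → FIR → RIV → BRV → NOR: 3+1+8+9+5 = 26
The minimum is 26 min via TOR → LAR → FIR → RIV → BRV → NOR.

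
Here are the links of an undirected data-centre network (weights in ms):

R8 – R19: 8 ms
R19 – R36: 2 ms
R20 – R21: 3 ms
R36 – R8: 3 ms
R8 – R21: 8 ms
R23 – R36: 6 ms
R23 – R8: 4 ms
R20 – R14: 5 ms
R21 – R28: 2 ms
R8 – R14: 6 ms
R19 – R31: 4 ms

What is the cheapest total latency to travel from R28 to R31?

19 ms

Shortest distances from R28:
R28: 0
R21: 2  (via R28)
R20: 5  (via R21)
R14: 10  (via R20)
R8: 10  (via R21)
R36: 13  (via R8)
R23: 14  (via R8)
R19: 15  (via R36)
R31: 19  (via R19)
Shortest route: R28 → R21 → R8 → R36 → R19 → R31 = 19 ms.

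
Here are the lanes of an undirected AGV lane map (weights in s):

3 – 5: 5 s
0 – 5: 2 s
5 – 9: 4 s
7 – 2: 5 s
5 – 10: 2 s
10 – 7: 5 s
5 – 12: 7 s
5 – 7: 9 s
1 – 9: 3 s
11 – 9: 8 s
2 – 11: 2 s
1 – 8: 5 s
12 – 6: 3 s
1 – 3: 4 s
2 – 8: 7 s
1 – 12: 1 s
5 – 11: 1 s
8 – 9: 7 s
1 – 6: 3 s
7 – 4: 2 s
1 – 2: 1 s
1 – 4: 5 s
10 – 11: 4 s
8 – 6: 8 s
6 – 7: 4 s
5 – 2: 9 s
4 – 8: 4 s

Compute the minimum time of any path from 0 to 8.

11 s

Candidate routes:
0 - 5 - 9 - 8: 2+4+7 = 13
0 - 5 - 11 - 2 - 8: 2+1+2+7 = 12
0 - 5 - 11 - 2 - 1 - 8: 2+1+2+1+5 = 11
Cheapest is 0 - 5 - 11 - 2 - 1 - 8 at 11 s.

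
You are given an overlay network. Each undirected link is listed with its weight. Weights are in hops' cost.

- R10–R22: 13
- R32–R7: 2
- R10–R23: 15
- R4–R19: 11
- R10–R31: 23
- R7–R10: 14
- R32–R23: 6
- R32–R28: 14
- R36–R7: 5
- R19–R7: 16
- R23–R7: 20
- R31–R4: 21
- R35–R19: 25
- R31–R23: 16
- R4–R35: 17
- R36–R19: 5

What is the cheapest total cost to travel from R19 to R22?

37 hops' cost

Shortest distances from R19:
R19: 0
R36: 5  (via R19)
R7: 10  (via R36)
R4: 11  (via R19)
R32: 12  (via R7)
R23: 18  (via R32)
R10: 24  (via R7)
R35: 25  (via R19)
R28: 26  (via R32)
R31: 32  (via R4)
R22: 37  (via R10)
Shortest route: R19 → R36 → R7 → R10 → R22 = 37 hops' cost.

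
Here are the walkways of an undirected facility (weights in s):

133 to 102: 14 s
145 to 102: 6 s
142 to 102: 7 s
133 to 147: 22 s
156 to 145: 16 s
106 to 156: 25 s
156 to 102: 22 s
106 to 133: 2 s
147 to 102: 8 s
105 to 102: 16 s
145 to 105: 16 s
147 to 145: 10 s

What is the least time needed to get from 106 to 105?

Running Dijkstra from 106:
106: 0
133: 2  (via 106)
102: 16  (via 133)
145: 22  (via 102)
142: 23  (via 102)
147: 24  (via 133)
156: 25  (via 106)
105: 32  (via 102)
Shortest route: 106–133–102–105 = 32 s.

32 s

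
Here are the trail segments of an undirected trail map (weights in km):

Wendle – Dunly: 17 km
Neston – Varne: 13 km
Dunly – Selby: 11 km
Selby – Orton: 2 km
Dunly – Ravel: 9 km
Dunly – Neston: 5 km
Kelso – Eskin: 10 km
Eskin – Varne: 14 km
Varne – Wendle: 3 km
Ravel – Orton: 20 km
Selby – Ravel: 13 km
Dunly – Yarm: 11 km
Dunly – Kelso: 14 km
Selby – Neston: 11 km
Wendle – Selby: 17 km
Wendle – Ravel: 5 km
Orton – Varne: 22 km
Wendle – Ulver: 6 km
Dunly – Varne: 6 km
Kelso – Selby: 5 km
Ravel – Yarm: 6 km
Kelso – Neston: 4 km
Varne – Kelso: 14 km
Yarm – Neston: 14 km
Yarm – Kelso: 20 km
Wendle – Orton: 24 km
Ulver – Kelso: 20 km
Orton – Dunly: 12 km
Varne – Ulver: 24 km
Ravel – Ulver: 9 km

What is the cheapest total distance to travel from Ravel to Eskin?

Enumerating some paths:
Ravel → Selby → Kelso → Eskin: 13+5+10 = 28
Ravel → Wendle → Varne → Eskin: 5+3+14 = 22
The minimum is 22 km via Ravel → Wendle → Varne → Eskin.

22 km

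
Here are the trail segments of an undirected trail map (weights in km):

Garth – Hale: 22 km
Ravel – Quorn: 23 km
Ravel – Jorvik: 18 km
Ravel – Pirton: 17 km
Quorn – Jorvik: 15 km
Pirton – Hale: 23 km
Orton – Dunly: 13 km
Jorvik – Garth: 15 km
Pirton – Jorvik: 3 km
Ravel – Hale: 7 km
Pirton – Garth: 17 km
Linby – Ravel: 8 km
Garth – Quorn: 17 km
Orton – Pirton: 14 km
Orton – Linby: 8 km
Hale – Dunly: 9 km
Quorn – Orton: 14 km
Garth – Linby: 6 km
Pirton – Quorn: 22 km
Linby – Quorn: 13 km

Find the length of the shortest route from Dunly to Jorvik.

Compare a few routes:
Dunly - Orton - Pirton - Jorvik: 13+14+3 = 30
Dunly - Hale - Pirton - Jorvik: 9+23+3 = 35
Dunly - Hale - Ravel - Jorvik: 9+7+18 = 34
Dunly - Hale - Ravel - Pirton - Jorvik: 9+7+17+3 = 36
Cheapest is Dunly - Orton - Pirton - Jorvik at 30 km.

30 km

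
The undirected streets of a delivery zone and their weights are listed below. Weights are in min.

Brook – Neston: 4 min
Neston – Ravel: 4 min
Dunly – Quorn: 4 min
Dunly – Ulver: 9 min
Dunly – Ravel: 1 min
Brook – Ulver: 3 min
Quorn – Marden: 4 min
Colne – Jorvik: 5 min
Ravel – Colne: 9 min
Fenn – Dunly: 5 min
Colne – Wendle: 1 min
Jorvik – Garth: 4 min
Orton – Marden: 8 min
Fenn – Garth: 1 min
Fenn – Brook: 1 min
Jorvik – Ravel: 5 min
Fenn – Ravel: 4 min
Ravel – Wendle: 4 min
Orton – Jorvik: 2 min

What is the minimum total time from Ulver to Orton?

11 min

Compare a few routes:
Ulver - Brook - Fenn - Ravel - Jorvik - Orton: 3+1+4+5+2 = 15
Ulver - Brook - Fenn - Garth - Jorvik - Orton: 3+1+1+4+2 = 11
Ulver - Brook - Fenn - Dunly - Ravel - Jorvik - Orton: 3+1+5+1+5+2 = 17
Ulver - Dunly - Ravel - Jorvik - Orton: 9+1+5+2 = 17
Cheapest is Ulver - Brook - Fenn - Garth - Jorvik - Orton at 11 min.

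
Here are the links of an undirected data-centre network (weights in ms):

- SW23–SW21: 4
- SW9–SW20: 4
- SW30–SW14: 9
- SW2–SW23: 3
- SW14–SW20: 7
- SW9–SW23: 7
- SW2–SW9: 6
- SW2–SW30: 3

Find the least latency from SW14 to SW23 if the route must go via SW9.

18 ms

Best SW14 to SW9: SW14 → SW20 → SW9 costing 11
Shortest SW9→SW23: SW9 → SW23 = 7
Total via SW9: 11 + 7 = 18 ms.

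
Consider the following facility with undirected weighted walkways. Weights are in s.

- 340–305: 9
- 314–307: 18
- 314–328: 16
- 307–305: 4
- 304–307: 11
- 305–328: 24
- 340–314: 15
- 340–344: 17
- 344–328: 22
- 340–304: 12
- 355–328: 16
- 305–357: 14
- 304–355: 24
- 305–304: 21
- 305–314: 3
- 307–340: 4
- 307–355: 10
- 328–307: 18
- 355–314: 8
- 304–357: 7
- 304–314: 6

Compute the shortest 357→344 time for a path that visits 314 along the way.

41 s

Best 357 to 314: 357–304–314 costing 13
Shortest 314→344: 314–305–307–340–344 = 28
Total via 314: 13 + 28 = 41 s.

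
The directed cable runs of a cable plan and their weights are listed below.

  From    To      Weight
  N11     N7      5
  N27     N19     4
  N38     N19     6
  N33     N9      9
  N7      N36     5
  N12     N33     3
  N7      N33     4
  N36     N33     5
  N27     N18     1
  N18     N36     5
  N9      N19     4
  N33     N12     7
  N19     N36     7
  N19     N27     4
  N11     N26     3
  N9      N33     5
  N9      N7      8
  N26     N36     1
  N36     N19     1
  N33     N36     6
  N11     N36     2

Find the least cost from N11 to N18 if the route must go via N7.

16

Best N11 to N7: N11–N7 costing 5
Shortest N7→N18: N7–N36–N19–N27–N18 = 11
Total via N7: 5 + 11 = 16.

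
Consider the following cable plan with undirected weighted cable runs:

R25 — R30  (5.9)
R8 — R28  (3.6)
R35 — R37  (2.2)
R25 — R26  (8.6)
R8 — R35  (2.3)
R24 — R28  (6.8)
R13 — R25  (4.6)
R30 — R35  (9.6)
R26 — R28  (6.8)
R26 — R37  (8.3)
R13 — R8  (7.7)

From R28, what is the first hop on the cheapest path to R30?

R8

Compare a few routes:
R28–R8–R13–R25–R30: 3.6+7.7+4.6+5.9 = 21.8
R28–R8–R35–R30: 3.6+2.3+9.6 = 15.5
R28–R26–R25–R30: 6.8+8.6+5.9 = 21.3
The minimum is 15.5 via R28–R8–R35–R30.
So from R28 the first move is to R8.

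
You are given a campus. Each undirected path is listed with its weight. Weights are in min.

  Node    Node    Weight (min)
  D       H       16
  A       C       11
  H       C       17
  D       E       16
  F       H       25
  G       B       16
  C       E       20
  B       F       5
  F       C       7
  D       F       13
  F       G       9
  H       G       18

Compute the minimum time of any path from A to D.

Enumerating some paths:
A → C → H → D: 11+17+16 = 44
A → C → F → D: 11+7+13 = 31
Cheapest is A → C → F → D at 31 min.

31 min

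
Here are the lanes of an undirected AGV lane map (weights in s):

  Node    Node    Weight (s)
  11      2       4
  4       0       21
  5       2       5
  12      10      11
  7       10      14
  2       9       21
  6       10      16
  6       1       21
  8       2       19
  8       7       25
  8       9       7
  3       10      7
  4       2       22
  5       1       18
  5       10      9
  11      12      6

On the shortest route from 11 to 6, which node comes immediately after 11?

12

Enumerating some paths:
11–2–5–10–6: 4+5+9+16 = 34
11–12–10–6: 6+11+16 = 33
Cheapest is 11–12–10–6 at 33 s.
So from 11 the first move is to 12.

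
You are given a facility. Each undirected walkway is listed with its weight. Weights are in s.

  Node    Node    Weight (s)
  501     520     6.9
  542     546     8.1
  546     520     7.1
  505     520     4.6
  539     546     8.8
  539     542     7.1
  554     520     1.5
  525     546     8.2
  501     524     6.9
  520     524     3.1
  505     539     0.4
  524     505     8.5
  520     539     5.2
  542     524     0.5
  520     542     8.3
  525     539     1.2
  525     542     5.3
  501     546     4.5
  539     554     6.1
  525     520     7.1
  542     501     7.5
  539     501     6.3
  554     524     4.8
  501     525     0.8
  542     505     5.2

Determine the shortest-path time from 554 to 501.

8.1 s

Candidate routes:
554 - 539 - 525 - 501: 6.1+1.2+0.8 = 8.1
554 - 520 - 501: 1.5+6.9 = 8.4
554 - 520 - 505 - 539 - 525 - 501: 1.5+4.6+0.4+1.2+0.8 = 8.5
554 - 520 - 539 - 525 - 501: 1.5+5.2+1.2+0.8 = 8.7
Cheapest is 554 - 539 - 525 - 501 at 8.1 s.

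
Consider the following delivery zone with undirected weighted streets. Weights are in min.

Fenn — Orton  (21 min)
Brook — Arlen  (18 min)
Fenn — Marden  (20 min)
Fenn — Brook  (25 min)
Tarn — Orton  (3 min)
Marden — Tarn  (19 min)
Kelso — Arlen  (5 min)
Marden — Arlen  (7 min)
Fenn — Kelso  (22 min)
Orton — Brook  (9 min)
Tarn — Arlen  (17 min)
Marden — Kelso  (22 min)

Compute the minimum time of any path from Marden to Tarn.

Enumerating some paths:
Marden - Tarn: 19 = 19
Marden - Arlen - Brook - Orton - Tarn: 7+18+9+3 = 37
Marden - Arlen - Tarn: 7+17 = 24
Cheapest is Marden - Tarn at 19 min.

19 min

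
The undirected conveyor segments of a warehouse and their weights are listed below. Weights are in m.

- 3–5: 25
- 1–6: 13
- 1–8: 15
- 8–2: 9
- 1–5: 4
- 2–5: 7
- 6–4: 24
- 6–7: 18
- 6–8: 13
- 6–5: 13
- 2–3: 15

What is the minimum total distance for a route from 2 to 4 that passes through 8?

46 m

Shortest 2→8: 2–8 = 9
Best 8 to 4: 8–6–4 costing 37
Total via 8: 9 + 37 = 46 m.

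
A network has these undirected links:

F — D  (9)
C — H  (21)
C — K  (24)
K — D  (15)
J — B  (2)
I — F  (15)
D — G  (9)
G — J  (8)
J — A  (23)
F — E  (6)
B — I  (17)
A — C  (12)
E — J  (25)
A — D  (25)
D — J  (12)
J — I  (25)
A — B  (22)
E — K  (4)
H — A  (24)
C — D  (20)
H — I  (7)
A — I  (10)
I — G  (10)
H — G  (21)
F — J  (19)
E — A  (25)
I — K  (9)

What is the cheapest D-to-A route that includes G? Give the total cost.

29

Shortest D→G: D–G = 9
Best G to A: G–I–A costing 20
Total via G: 9 + 20 = 29.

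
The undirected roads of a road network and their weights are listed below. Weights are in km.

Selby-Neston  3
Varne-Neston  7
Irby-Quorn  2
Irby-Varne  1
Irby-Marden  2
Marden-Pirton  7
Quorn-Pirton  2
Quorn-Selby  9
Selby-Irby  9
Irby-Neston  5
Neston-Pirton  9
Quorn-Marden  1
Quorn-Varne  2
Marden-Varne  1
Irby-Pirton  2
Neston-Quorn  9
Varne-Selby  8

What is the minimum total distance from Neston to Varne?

Running Dijkstra from Neston:
Neston: 0
Selby: 3  (via Neston)
Irby: 5  (via Neston)
Varne: 6  (via Irby)
Shortest route: Neston → Irby → Varne = 6 km.

6 km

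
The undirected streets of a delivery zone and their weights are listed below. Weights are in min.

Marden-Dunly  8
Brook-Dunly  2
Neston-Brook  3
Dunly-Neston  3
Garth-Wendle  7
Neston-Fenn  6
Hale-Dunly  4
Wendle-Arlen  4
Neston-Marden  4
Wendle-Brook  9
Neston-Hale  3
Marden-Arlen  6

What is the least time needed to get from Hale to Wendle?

Running Dijkstra from Hale:
Hale: 0
Neston: 3  (via Hale)
Dunly: 4  (via Hale)
Brook: 6  (via Neston)
Marden: 7  (via Neston)
Fenn: 9  (via Neston)
Arlen: 13  (via Marden)
Wendle: 15  (via Brook)
Shortest route: Hale–Neston–Brook–Wendle = 15 min.

15 min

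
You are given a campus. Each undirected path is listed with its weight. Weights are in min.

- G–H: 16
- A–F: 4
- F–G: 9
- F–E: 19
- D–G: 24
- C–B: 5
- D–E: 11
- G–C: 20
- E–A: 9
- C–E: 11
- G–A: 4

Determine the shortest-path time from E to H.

29 min

Running Dijkstra from E:
E: 0
A: 9  (via E)
C: 11  (via E)
D: 11  (via E)
F: 13  (via A)
G: 13  (via A)
B: 16  (via C)
H: 29  (via G)
Shortest route: E–A–G–H = 29 min.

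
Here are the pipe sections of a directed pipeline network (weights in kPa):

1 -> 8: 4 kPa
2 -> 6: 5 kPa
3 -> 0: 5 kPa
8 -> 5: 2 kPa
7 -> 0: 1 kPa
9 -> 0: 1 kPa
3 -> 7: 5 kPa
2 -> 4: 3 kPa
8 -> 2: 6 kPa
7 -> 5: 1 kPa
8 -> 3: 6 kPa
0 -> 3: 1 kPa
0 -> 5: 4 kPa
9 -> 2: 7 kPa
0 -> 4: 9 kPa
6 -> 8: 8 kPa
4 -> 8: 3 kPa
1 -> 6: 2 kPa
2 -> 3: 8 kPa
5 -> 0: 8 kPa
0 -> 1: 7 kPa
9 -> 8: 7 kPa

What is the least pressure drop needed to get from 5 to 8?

19 kPa

Enumerating some paths:
5 - 0 - 1 - 6 - 8: 8+7+2+8 = 25
5 - 0 - 4 - 8: 8+9+3 = 20
5 - 0 - 1 - 8: 8+7+4 = 19
The minimum is 19 kPa via 5 - 0 - 1 - 8.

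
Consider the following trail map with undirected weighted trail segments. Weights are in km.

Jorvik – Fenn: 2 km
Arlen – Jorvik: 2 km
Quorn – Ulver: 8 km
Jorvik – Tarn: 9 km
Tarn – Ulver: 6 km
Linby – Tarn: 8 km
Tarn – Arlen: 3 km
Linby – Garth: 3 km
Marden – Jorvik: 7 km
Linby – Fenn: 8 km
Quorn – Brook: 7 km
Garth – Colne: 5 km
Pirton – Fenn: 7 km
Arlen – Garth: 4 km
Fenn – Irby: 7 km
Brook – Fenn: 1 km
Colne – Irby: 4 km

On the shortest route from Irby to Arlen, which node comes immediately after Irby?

Fenn

Enumerating some paths:
Irby–Colne–Garth–Arlen: 4+5+4 = 13
Irby–Fenn–Jorvik–Arlen: 7+2+2 = 11
The minimum is 11 km via Irby–Fenn–Jorvik–Arlen.
So from Irby the first move is to Fenn.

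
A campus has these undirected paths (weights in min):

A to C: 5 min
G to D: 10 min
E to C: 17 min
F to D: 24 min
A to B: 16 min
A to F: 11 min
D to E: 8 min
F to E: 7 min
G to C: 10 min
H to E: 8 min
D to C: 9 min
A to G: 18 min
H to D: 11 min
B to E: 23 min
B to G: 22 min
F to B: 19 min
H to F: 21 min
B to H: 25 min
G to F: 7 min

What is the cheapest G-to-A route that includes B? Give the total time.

Best G to B: G → B costing 22
Shortest B→A: B → A = 16
Total via B: 22 + 16 = 38 min.

38 min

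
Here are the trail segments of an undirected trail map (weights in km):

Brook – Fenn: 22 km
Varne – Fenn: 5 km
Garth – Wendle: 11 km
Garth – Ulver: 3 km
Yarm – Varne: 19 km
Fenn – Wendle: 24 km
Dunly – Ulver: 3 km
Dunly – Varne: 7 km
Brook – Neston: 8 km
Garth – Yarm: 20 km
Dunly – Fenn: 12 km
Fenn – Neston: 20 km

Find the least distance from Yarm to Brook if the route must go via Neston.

52 km

Best Yarm to Neston: Yarm–Varne–Fenn–Neston costing 44
Shortest Neston→Brook: Neston–Brook = 8
Total via Neston: 44 + 8 = 52 km.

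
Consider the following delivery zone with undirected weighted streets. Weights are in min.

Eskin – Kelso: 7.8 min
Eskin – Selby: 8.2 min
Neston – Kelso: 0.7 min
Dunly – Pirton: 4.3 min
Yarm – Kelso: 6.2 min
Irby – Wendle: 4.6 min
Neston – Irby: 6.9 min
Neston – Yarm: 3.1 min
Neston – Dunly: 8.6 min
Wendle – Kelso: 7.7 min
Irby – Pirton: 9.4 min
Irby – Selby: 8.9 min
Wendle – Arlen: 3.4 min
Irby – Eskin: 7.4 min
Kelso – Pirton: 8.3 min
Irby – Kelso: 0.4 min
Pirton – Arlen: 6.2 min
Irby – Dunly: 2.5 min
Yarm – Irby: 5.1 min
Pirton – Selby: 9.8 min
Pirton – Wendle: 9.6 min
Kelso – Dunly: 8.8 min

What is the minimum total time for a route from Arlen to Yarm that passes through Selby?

29.1 min

Shortest Arlen→Selby: Arlen → Pirton → Selby = 16
Shortest Selby→Yarm: Selby → Irby → Kelso → Neston → Yarm = 13.1
Total via Selby: 16 + 13.1 = 29.1 min.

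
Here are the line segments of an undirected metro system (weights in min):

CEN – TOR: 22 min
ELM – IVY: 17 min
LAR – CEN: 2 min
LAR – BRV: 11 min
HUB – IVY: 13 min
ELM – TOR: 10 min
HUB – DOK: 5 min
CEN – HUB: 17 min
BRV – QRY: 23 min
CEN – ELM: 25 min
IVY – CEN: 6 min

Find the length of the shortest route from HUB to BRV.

30 min

Running Dijkstra from HUB:
HUB: 0
DOK: 5  (via HUB)
IVY: 13  (via HUB)
CEN: 17  (via HUB)
LAR: 19  (via CEN)
BRV: 30  (via LAR)
Shortest route: HUB → CEN → LAR → BRV = 30 min.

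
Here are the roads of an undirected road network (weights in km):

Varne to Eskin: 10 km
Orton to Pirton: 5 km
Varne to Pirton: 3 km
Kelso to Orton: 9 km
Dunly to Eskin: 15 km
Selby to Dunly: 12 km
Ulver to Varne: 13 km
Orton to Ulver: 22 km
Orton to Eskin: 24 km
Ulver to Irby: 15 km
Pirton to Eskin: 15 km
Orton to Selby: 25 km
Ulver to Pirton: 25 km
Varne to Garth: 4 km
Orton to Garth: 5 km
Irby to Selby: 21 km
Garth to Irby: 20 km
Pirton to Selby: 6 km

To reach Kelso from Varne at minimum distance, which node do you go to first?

Enumerating some paths:
Varne → Garth → Orton → Kelso: 4+5+9 = 18
Varne → Pirton → Orton → Kelso: 3+5+9 = 17
Cheapest is Varne → Pirton → Orton → Kelso at 17 km.
So from Varne the first move is to Pirton.

Pirton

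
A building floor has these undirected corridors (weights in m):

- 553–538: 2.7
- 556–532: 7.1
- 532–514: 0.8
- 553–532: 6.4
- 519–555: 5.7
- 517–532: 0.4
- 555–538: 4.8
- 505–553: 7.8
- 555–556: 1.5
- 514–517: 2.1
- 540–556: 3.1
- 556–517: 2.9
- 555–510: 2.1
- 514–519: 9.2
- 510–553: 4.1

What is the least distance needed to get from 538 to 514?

Compare a few routes:
538 → 555 → 556 → 517 → 532 → 514: 4.8+1.5+2.9+0.4+0.8 = 10.4
538 → 553 → 532 → 514: 2.7+6.4+0.8 = 9.9
538 → 555 → 556 → 517 → 514: 4.8+1.5+2.9+2.1 = 11.3
Cheapest is 538 → 553 → 532 → 514 at 9.9 m.

9.9 m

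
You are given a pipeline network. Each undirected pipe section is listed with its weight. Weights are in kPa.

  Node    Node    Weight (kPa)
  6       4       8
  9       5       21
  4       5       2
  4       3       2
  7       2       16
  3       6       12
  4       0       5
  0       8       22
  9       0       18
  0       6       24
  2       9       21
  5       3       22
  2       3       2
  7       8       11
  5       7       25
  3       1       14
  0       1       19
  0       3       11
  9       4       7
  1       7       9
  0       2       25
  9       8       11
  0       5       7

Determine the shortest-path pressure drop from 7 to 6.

Enumerating some paths:
7 - 2 - 3 - 4 - 6: 16+2+2+8 = 28
7 - 2 - 3 - 6: 16+2+12 = 30
Cheapest is 7 - 2 - 3 - 4 - 6 at 28 kPa.

28 kPa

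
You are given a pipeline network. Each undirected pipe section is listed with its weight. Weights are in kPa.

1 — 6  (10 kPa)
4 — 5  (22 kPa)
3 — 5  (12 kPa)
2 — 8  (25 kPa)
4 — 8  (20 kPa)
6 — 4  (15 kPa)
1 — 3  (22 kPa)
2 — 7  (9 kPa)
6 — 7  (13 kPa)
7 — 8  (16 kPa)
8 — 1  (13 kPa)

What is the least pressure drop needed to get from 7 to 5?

50 kPa

Enumerating some paths:
7 → 8 → 1 → 3 → 5: 16+13+22+12 = 63
7 → 6 → 1 → 3 → 5: 13+10+22+12 = 57
7 → 6 → 4 → 5: 13+15+22 = 50
7 → 8 → 4 → 5: 16+20+22 = 58
Cheapest is 7 → 6 → 4 → 5 at 50 kPa.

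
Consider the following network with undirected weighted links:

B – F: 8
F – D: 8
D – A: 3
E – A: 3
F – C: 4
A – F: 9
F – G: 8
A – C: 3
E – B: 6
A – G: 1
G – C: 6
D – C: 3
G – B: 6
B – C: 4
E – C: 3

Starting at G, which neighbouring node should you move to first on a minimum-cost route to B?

Candidate routes:
G → A → C → B: 1+3+4 = 8
G → B: 6 = 6
The minimum is 6 via G → B.
So from G the first move is to B.

B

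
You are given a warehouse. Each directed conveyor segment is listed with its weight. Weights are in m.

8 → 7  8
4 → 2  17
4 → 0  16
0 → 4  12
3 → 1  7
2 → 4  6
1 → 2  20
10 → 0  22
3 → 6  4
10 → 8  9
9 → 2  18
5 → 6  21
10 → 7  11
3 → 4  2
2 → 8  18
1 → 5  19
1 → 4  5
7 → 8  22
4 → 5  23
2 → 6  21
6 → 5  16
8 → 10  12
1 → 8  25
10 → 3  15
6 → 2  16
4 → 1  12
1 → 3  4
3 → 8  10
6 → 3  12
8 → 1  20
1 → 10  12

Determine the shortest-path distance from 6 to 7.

30 m

Running Dijkstra from 6:
6: 0
3: 12  (via 6)
4: 14  (via 3)
2: 16  (via 6)
5: 16  (via 6)
1: 19  (via 3)
8: 22  (via 3)
0: 30  (via 4)
7: 30  (via 8)
Shortest route: 6 → 3 → 8 → 7 = 30 m.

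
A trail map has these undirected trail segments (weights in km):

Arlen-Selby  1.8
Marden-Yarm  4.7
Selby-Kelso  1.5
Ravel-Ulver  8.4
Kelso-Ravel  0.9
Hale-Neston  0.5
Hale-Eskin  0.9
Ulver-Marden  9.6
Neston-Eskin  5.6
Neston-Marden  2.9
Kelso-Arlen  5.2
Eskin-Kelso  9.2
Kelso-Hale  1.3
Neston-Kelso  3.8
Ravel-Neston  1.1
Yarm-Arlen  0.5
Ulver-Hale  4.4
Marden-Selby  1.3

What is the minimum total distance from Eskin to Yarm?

Candidate routes:
Eskin → Hale → Neston → Ravel → Kelso → Selby → Arlen → Yarm: 0.9+0.5+1.1+0.9+1.5+1.8+0.5 = 7.2
Eskin → Hale → Kelso → Selby → Arlen → Yarm: 0.9+1.3+1.5+1.8+0.5 = 6
Cheapest is Eskin → Hale → Kelso → Selby → Arlen → Yarm at 6 km.

6 km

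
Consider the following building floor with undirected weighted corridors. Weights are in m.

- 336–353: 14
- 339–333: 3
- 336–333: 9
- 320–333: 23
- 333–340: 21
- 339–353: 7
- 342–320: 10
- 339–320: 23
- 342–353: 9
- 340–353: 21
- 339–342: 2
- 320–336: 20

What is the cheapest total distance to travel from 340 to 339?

24 m

Enumerating some paths:
340 → 333 → 339: 21+3 = 24
340 → 353 → 339: 21+7 = 28
340 → 353 → 336 → 333 → 339: 21+14+9+3 = 47
340 → 353 → 342 → 339: 21+9+2 = 32
The minimum is 24 m via 340 → 333 → 339.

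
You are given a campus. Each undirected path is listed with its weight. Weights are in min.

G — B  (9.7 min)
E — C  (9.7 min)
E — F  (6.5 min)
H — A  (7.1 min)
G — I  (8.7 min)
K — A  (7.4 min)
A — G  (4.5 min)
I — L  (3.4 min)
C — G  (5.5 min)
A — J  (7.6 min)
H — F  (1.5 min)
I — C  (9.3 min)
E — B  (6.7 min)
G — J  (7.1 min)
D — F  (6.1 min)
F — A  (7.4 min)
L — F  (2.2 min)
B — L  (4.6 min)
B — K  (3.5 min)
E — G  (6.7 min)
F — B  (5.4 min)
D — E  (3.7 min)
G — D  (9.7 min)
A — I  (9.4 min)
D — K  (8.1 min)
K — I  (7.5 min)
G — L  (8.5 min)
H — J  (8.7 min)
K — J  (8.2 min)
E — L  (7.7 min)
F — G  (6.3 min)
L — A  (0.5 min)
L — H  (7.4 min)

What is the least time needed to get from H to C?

13.3 min

Running Dijkstra from H:
H: 0
F: 1.5  (via H)
L: 3.7  (via F)
A: 4.2  (via L)
B: 6.9  (via F)
I: 7.1  (via L)
D: 7.6  (via F)
G: 7.8  (via F)
E: 8  (via F)
J: 8.7  (via H)
K: 10.4  (via B)
C: 13.3  (via G)
Shortest route: H–F–G–C = 13.3 min.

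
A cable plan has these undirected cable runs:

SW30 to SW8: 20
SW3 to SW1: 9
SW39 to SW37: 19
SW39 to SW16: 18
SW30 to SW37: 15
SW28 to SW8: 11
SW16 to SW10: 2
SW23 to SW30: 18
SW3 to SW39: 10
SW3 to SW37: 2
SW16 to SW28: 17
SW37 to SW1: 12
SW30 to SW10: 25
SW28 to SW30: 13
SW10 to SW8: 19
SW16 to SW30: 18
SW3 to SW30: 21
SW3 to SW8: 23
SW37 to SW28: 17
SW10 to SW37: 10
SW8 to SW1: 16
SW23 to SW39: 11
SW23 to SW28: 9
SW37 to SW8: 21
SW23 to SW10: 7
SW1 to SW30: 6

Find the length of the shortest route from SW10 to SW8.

19

Candidate routes:
SW10 → SW37 → SW8: 10+21 = 31
SW10 → SW23 → SW28 → SW8: 7+9+11 = 27
SW10 → SW16 → SW28 → SW8: 2+17+11 = 30
SW10 → SW8: 19 = 19
Cheapest is SW10 → SW8 at 19.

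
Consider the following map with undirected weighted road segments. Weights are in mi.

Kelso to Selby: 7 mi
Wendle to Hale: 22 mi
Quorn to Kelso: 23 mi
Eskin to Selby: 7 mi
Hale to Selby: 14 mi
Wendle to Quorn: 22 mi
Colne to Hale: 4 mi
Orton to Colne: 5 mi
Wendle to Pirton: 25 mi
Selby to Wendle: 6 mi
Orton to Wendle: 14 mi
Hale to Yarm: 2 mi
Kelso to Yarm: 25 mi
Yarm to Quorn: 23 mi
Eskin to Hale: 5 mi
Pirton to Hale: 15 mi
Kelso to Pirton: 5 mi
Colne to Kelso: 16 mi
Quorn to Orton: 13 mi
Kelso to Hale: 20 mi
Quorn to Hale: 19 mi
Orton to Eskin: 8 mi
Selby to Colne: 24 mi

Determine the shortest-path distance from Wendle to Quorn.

22 mi

Running Dijkstra from Wendle:
Wendle: 0
Selby: 6  (via Wendle)
Eskin: 13  (via Selby)
Kelso: 13  (via Selby)
Orton: 14  (via Wendle)
Hale: 18  (via Eskin)
Pirton: 18  (via Kelso)
Colne: 19  (via Orton)
Yarm: 20  (via Hale)
Quorn: 22  (via Wendle)
Shortest route: Wendle → Quorn = 22 mi.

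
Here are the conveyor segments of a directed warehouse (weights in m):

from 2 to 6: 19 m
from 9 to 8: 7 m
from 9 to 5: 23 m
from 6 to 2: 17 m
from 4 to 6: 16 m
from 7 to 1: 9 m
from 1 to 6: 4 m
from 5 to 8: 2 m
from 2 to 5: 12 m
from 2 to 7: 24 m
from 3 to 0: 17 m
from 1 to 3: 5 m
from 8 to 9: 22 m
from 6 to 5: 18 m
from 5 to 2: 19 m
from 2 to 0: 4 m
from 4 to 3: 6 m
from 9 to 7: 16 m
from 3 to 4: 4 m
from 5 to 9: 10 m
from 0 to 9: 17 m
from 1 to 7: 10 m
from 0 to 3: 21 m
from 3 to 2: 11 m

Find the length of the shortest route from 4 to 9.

Running Dijkstra from 4:
4: 0
3: 6  (via 4)
6: 16  (via 4)
2: 17  (via 3)
0: 21  (via 2)
5: 29  (via 2)
8: 31  (via 5)
9: 38  (via 0)
Shortest route: 4 → 3 → 2 → 0 → 9 = 38 m.

38 m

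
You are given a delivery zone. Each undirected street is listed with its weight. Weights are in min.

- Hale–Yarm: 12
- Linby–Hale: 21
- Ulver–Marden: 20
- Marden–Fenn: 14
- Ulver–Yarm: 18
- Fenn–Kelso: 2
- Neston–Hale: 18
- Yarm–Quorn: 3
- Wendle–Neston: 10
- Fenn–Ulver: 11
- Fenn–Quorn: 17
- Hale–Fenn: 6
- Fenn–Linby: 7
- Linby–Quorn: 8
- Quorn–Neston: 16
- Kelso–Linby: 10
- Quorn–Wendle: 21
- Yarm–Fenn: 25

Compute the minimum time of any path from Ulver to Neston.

Enumerating some paths:
Ulver - Fenn - Hale - Neston: 11+6+18 = 35
Ulver - Fenn - Linby - Quorn - Neston: 11+7+8+16 = 42
Ulver - Yarm - Quorn - Neston: 18+3+16 = 37
Cheapest is Ulver - Fenn - Hale - Neston at 35 min.

35 min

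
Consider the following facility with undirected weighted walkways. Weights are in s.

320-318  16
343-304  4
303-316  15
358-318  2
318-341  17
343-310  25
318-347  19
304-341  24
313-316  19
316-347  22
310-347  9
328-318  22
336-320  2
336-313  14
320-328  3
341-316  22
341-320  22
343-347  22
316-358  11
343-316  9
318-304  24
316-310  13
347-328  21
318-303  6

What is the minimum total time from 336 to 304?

Settle nodes by increasing distance from 336:
336: 0
320: 2  (via 336)
328: 5  (via 320)
313: 14  (via 336)
318: 18  (via 320)
358: 20  (via 318)
341: 24  (via 320)
303: 24  (via 318)
347: 26  (via 328)
316: 31  (via 358)
310: 35  (via 347)
343: 40  (via 316)
304: 42  (via 318)
Shortest route: 336 → 320 → 318 → 304 = 42 s.

42 s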